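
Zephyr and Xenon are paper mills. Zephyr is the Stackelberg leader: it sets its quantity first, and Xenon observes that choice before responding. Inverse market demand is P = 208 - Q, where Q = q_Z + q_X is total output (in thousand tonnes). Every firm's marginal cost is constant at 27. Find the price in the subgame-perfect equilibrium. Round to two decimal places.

72.25

The follower Xenon best-responds to any q_Z: π_X = (208 - Q)q_X - 27q_X.
∂π_X/∂q_X = 181 - q_Z - 2q_X = 0 gives the reaction function q_X = (181 - q_Z)/2.
The leader anticipates this reaction. Substituting into P = 208 - Q gives P = 235/2 - (1/2)q_Z, so π_Z = (235/2 - (1/2)q_Z)q_Z - 27q_Z.
Maximising: ∂π_Z/∂q_Z = 181/2 - q_Z = 0, giving q_Z = 181/2.
Then q_X = (181 - 181/2)/2 = 181/4.
Total output Q = 543/4, so price P = 208 - 543/4 = 289/4.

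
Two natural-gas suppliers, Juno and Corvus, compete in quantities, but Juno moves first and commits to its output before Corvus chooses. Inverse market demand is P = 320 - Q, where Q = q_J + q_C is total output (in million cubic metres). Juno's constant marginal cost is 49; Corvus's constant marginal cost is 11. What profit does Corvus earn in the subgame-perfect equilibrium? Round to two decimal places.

The follower Corvus best-responds to any q_J: π_C = (320 - Q)q_C - 11q_C.
Follower FOC: 309 - q_J - 2q_C = 0, so q_C(q_J) = (309 - q_J)/2.
The leader anticipates this reaction. Substituting into P = 320 - Q gives P = 331/2 - (1/2)q_J, so π_J = (331/2 - (1/2)q_J)q_J - 49q_J.
Maximising: ∂π_J/∂q_J = 233/2 - q_J = 0, giving q_J = 233/2.
Then q_C = (309 - 233/2)/2 = 385/4.
Price P = 320 - 851/4 = 429/4.
Corvus's profit: (429/4 - 11)·(385/4) = 9264.0625.

9264.06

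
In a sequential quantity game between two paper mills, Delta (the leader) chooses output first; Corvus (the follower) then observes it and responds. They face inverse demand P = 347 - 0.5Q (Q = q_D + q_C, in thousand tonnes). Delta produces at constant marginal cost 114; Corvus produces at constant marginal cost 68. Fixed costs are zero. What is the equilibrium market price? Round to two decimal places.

Solve by backward induction. Given q_D, the follower Corvus maximises π_C = (347 - (1/2)q_D - (1/2)q_C)q_C - 68q_C.
Follower FOC: 279 - (1/2)q_D - q_C = 0, so q_C(q_D) = (279 - (1/2)q_D).
Delta substitutes q_C(q_D) into its own profit: π_D = q_D(347 - (1/2)q_D - (279 - (1/2)q_D)/2) - 114q_D = (415/2 - (1/4)q_D)q_D - 114q_D.
Leader FOC: 187/2 - (1/2)q_D = 0, so q_D = 187.
Then q_C = (279 - (1/2)·187) = 371/2.
Total output Q = 745/2, so price P = 347 - (1/2)·(745/2) = 643/4.

160.75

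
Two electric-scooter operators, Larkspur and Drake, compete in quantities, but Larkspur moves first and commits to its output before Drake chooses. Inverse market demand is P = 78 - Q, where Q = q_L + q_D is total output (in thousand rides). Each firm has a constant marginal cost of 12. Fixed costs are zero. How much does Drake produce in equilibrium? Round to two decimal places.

The follower Drake best-responds to any q_L: π_D = (78 - Q)q_D - 12q_D.
Setting the follower's marginal profit to zero, 66 - q_L - 2q_D = 0, i.e. q_D = (66 - q_L)/2.
Larkspur substitutes q_D(q_L) into its own profit: π_L = q_L(78 - q_L - (66 - q_L)/2) - 12q_L = (45 - (1/2)q_L)q_L - 12q_L.
Maximising: ∂π_L/∂q_L = 33 - q_L = 0, giving q_L = 33.
Then q_D = (66 - 33)/2 = 33/2.

16.50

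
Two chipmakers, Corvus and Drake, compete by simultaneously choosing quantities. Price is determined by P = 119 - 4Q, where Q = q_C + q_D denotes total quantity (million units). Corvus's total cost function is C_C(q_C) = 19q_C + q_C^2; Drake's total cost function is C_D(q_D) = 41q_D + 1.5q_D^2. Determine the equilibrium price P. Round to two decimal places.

Corvus's profit: π_C = (119 - 4Q)q_C - (19q_C + q_C²). Setting ∂π_C/∂q_C = 0: 100 - 10q_C - 4(q_D) = 0.
Drake's first-order condition: 78 - 11q_D - 4(q_C) = 0.
Best responses: q_C = (100 - 4q_D)/10, q_D = (78 - 4q_C)/11.
Substituting one into the other gives q_C = 394/47 and q_D = 190/47.
Total output Q = 584/47, so price P = 119 - 4·(584/47) = 69.2979.

69.30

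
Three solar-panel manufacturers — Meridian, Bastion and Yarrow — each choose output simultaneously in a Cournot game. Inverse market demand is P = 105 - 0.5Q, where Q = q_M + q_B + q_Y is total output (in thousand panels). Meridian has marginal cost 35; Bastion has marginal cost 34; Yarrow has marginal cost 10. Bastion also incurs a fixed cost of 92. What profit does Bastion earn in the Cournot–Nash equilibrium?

196

Meridian's profit: π_M = (105 - 0.5Q)q_M - (35q_M). Setting ∂π_M/∂q_M = 0: 70 - q_M - (1/2)(q_B + q_Y) = 0.
Bastion's profit: π_B = (105 - 0.5Q)q_B - (34q_B). Setting ∂π_B/∂q_B = 0: 71 - q_B - (1/2)(q_M + q_Y) = 0.
Yarrow's first-order condition: 95 - q_Y - (1/2)(q_M + q_B) = 0.
Summing all 3 equations gives 236 − 2Q = 0, hence Q = 118.
Back-substituting: q_M = (70 − 59)/(1/2) = 22, q_B = (71 − 59)/(1/2) = 24, q_Y = (95 − 59)/(1/2) = 72.
Price P = 105 - (1/2)·118 = 46.
Bastion's profit: (46 - 34)·24 - 92 = 196.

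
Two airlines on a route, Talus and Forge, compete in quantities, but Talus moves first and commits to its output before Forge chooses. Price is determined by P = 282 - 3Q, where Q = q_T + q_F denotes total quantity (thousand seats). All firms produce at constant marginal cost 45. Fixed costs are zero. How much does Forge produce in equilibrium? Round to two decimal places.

The follower Forge best-responds to any q_T: π_F = (282 - 3Q)q_F - 45q_F.
∂π_F/∂q_F = 237 - 3q_T - 6q_F = 0 gives the reaction function q_F = (237 - 3q_T)/6.
Talus substitutes q_F(q_T) into its own profit: π_T = q_T(282 - 3q_T - (237 - 3q_T)/2) - 45q_T = (327/2 - (3/2)q_T)q_T - 45q_T.
Leader FOC: 237/2 - 3q_T = 0, so q_T = 79/2.
Then q_F = (237 - 3·(79/2))/6 = 79/4.

19.75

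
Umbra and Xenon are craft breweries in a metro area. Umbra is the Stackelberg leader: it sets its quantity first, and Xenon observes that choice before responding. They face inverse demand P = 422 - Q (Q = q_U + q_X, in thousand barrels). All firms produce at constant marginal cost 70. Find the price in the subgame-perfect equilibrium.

Solve by backward induction. Given q_U, the follower Xenon maximises π_X = (422 - q_U - q_X)q_X - 70q_X.
Setting the follower's marginal profit to zero, 352 - q_U - 2q_X = 0, i.e. q_X = (352 - q_U)/2.
Umbra substitutes q_X(q_U) into its own profit: π_U = q_U(422 - q_U - (352 - q_U)/2) - 70q_U = (246 - (1/2)q_U)q_U - 70q_U.
Maximising: ∂π_U/∂q_U = 176 - q_U = 0, giving q_U = 176.
Then q_X = (352 - 176)/2 = 88.
Total output Q = 264, so price P = 422 - 264 = 158.

158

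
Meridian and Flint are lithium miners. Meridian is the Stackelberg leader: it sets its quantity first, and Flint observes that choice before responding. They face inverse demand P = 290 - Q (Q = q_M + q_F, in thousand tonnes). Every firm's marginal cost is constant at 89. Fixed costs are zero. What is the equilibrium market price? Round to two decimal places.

Solve by backward induction. Given q_M, the follower Flint maximises π_F = (290 - q_M - q_F)q_F - 89q_F.
∂π_F/∂q_F = 201 - q_M - 2q_F = 0 gives the reaction function q_F = (201 - q_M)/2.
Meridian substitutes q_F(q_M) into its own profit: π_M = q_M(290 - q_M - (201 - q_M)/2) - 89q_M = (379/2 - (1/2)q_M)q_M - 89q_M.
Leader FOC: 201/2 - q_M = 0, so q_M = 201/2.
Then q_F = (201 - 201/2)/2 = 201/4.
Total output Q = 603/4, so price P = 290 - 603/4 = 557/4.

139.25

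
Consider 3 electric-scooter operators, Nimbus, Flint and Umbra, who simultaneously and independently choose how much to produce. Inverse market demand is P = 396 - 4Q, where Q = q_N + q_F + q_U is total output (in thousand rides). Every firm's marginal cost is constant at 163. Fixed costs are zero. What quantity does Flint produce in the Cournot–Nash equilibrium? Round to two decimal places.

14.56

Each firm earns π_i = (396 - 4Q)q_i - 163q_i.
Setting ∂π_i/∂q_i = 0 with rivals' quantities fixed: 233 - 8q_i - 4·Σ_{j≠i} q_j = 0.
By symmetry each firm produces the same amount; substituting Σ_{j≠i} q_j = 2q_i yields q_i = 233/16.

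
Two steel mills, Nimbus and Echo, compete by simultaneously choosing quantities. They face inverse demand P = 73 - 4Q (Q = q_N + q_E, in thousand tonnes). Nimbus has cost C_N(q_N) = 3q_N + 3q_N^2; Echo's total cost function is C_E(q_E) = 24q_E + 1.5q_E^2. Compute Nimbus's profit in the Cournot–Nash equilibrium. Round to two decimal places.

Nimbus's profit: π_N = (73 - 4Q)q_N - (3q_N + 3q_N²). Setting ∂π_N/∂q_N = 0: 70 - 14q_N - 4(q_E) = 0.
Echo's profit: π_E = (73 - 4Q)q_E - (24q_E + (3/2)q_E²). Setting ∂π_E/∂q_E = 0: 49 - 11q_E - 4(q_N) = 0.
Best responses: q_N = (70 - 4q_E)/14, q_E = (49 - 4q_N)/11.
Solving the pair: q_N = 287/69, q_E = 203/69.
Price P = 73 - 4·(490/69) = 44.5942.
Nimbus's profit: 44.5942·(287/69) - 3·(287/69) - 3(287/69)² = 121.1054.

121.11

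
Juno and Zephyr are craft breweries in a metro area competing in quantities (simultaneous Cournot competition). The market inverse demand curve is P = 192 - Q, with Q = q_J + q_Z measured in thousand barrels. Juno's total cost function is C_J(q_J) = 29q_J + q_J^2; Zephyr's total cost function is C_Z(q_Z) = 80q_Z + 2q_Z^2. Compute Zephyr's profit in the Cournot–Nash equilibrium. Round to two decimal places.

Juno's profit: π_J = (192 - Q)q_J - (29q_J + q_J²). Setting ∂π_J/∂q_J = 0: 163 - 4q_J - (q_Z) = 0.
Zephyr's first-order condition: 112 - 6q_Z - (q_J) = 0.
So q_J = (163 - q_Z)/4 and q_Z = (112 - q_J)/6.
Solving the pair: q_J = 866/23, q_Z = 285/23.
Price P = 192 - 1151/23 = 141.9565.
Zephyr's profit: 141.9565·(285/23) - 80·(285/23) - 2(285/23)² = 460.6333.

460.63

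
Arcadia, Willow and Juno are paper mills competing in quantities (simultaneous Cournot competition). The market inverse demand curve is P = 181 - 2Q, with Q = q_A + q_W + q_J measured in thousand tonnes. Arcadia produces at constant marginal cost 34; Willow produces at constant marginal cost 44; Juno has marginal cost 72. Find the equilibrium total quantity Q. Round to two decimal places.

49.13

Arcadia's profit: π_A = (181 - 2Q)q_A - (34q_A). Setting ∂π_A/∂q_A = 0: 147 - 4q_A - 2(q_W + q_J) = 0.
Willow's profit: π_W = (181 - 2Q)q_W - (44q_W). Setting ∂π_W/∂q_W = 0: 137 - 4q_W - 2(q_A + q_J) = 0.
Juno's profit: π_J = (181 - 2Q)q_J - (72q_J). Setting ∂π_J/∂q_J = 0: 109 - 4q_J - 2(q_A + q_W) = 0.
Summing all 3 equations gives 393 − 8Q = 0, hence Q = 393/8.
Back-substituting: q_A = (147 − 393/4)/2 = 195/8, q_W = (137 − 393/4)/2 = 155/8, q_J = (109 − 393/4)/2 = 43/8.
Total output Q = 195/8 + 155/8 + 43/8 = 393/8.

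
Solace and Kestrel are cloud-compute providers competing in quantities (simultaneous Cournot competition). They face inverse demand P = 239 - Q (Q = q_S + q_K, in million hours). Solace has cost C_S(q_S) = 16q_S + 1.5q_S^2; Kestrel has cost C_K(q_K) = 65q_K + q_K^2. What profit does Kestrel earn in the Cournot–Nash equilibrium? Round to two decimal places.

2319.16

Solace's profit: π_S = (239 - Q)q_S - (16q_S + (3/2)q_S²). Setting ∂π_S/∂q_S = 0: 223 - 5q_S - (q_K) = 0.
Kestrel's first-order condition: 174 - 4q_K - (q_S) = 0.
So q_S = (223 - q_K)/5 and q_K = (174 - q_S)/4.
Substituting one into the other gives q_S = 718/19 and q_K = 647/19.
Price P = 239 - 1365/19 = 167.1579.
Kestrel's profit: 167.1579·(647/19) - 65·(647/19) - (647/19)² = 2319.1634.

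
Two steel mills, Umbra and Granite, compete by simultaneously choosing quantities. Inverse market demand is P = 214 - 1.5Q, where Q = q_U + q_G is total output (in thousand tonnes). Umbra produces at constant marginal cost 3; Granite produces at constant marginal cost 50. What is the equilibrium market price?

89

Umbra's profit: π_U = (214 - 1.5Q)q_U - (3q_U). Setting ∂π_U/∂q_U = 0: 211 - 3q_U - (3/2)(q_G) = 0.
Granite's first-order condition: 164 - 3q_G - (3/2)(q_U) = 0.
So q_U = (211 - (3/2)q_G)/3 and q_G = (164 - (3/2)q_U)/3.
Solving the pair: q_U = 172/3, q_G = 26.
Total output Q = 250/3, so price P = 214 - (3/2)·(250/3) = 89.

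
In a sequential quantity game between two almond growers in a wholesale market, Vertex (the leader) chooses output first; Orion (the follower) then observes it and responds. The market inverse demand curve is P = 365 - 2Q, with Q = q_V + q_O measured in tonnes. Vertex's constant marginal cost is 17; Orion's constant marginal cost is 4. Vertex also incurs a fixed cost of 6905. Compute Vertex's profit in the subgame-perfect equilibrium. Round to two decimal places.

Solve by backward induction. Given q_V, the follower Orion maximises π_O = (365 - 2q_V - 2q_O)q_O - 4q_O.
Follower FOC: 361 - 2q_V - 4q_O = 0, so q_O(q_V) = (361 - 2q_V)/4.
The leader anticipates this reaction. Substituting into P = 365 - 2Q gives P = 369/2 - q_V, so π_V = (369/2 - q_V)q_V - 17q_V.
Leader FOC: 335/2 - 2q_V = 0, so q_V = 335/4.
Then q_O = (361 - 2·(335/4))/4 = 387/8.
Price P = 365 - 2·(1057/8) = 403/4.
Vertex's profit: (403/4 - 17)·(335/4) - 6905 = 1745/16.

109.06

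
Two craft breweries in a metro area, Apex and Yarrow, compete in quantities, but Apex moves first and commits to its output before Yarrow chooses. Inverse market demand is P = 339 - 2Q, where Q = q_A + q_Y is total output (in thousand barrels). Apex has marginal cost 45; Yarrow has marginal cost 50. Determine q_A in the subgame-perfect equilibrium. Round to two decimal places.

Solve by backward induction. Given q_A, the follower Yarrow maximises π_Y = (339 - 2q_A - 2q_Y)q_Y - 50q_Y.
Setting the follower's marginal profit to zero, 289 - 2q_A - 4q_Y = 0, i.e. q_Y = (289 - 2q_A)/4.
The leader anticipates this reaction. Substituting into P = 339 - 2Q gives P = 389/2 - q_A, so π_A = (389/2 - q_A)q_A - 45q_A.
The leader's first-order condition 299/2 - 2q_A = 0 yields q_A = 299/4.
Then q_Y = (289 - 2·(299/4))/4 = 279/8.

74.75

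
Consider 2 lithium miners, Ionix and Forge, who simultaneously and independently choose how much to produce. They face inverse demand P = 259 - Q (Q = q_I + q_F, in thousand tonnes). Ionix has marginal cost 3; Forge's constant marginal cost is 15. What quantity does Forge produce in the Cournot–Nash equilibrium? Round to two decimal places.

77.33

Ionix's profit: π_I = (259 - Q)q_I - (3q_I). Setting ∂π_I/∂q_I = 0: 256 - 2q_I - (q_F) = 0.
Forge's profit: π_F = (259 - Q)q_F - (15q_F). Setting ∂π_F/∂q_F = 0: 244 - 2q_F - (q_I) = 0.
Rearranging gives the reaction functions q_I = (256 - q_F)/2 and q_F = (244 - q_I)/2.
Solving the pair: q_I = 268/3, q_F = 232/3.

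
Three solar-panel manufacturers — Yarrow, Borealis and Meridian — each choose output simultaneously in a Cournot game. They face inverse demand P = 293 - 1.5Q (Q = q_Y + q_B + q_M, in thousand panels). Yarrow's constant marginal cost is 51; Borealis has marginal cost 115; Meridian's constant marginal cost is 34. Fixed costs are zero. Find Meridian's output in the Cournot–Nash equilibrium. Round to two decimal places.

59.50

Yarrow's profit: π_Y = (293 - 1.5Q)q_Y - (51q_Y). Setting ∂π_Y/∂q_Y = 0: 242 - 3q_Y - (3/2)(q_B + q_M) = 0.
Borealis's first-order condition: 178 - 3q_B - (3/2)(q_Y + q_M) = 0.
Meridian's profit: π_M = (293 - 1.5Q)q_M - (34q_M). Setting ∂π_M/∂q_M = 0: 259 - 3q_M - (3/2)(q_Y + q_B) = 0.
Adding the 3 first-order conditions: 679 − 6Q = 0, so Q = 679/6.
Back-substituting: q_Y = (242 − 679/4)/(3/2) = 289/6, q_B = (178 − 679/4)/(3/2) = 11/2, q_M = (259 − 679/4)/(3/2) = 119/2.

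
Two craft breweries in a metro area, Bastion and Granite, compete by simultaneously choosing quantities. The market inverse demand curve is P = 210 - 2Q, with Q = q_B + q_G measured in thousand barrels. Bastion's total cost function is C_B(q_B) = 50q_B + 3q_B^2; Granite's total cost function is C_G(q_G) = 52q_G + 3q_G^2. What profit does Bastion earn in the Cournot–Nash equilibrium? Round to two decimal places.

Bastion's profit: π_B = (210 - 2Q)q_B - (50q_B + 3q_B²). Setting ∂π_B/∂q_B = 0: 160 - 10q_B - 2(q_G) = 0.
Granite's first-order condition: 158 - 10q_G - 2(q_B) = 0.
Rearranging gives the reaction functions q_B = (160 - 2q_G)/10 and q_G = (158 - 2q_B)/10.
Solving the pair: q_B = 107/8, q_G = 105/8.
Price P = 210 - 2·(53/2) = 157.
Bastion's profit: 157·(107/8) - 50·(107/8) - 3(107/8)² = 894.4531.

894.45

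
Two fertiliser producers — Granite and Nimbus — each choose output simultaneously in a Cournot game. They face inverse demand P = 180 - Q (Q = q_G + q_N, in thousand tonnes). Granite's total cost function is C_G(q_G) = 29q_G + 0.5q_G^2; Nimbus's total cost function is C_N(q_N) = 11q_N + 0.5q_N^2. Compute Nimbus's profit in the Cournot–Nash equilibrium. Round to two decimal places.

2970.38

Granite's profit: π_G = (180 - Q)q_G - (29q_G + (1/2)q_G²). Setting ∂π_G/∂q_G = 0: 151 - 3q_G - (q_N) = 0.
Nimbus's profit: π_N = (180 - Q)q_N - (11q_N + (1/2)q_N²). Setting ∂π_N/∂q_N = 0: 169 - 3q_N - (q_G) = 0.
Rearranging gives the reaction functions q_G = (151 - q_N)/3 and q_N = (169 - q_G)/3.
Substituting one into the other gives q_G = 71/2 and q_N = 89/2.
Price P = 180 - 80 = 100.
Nimbus's profit: 100·(89/2) - 11·(89/2) - (1/2)(89/2)² = 2970.3750.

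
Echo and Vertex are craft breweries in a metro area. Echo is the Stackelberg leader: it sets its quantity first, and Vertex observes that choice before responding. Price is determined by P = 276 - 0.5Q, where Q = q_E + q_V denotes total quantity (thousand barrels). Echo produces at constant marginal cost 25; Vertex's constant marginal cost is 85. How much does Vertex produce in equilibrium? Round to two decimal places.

35.50

Solve by backward induction. Given q_E, the follower Vertex maximises π_V = (276 - (1/2)q_E - (1/2)q_V)q_V - 85q_V.
∂π_V/∂q_V = 191 - (1/2)q_E - q_V = 0 gives the reaction function q_V = (191 - (1/2)q_E).
Echo substitutes q_V(q_E) into its own profit: π_E = q_E(276 - (1/2)q_E - (191 - (1/2)q_E)/2) - 25q_E = (361/2 - (1/4)q_E)q_E - 25q_E.
The leader's first-order condition 311/2 - (1/2)q_E = 0 yields q_E = 311.
Then q_V = (191 - (1/2)·311) = 71/2.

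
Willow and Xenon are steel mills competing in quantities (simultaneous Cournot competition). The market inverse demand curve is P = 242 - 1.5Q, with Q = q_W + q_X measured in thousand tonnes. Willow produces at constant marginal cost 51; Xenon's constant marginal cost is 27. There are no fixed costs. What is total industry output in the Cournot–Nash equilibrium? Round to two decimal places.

Willow's profit: π_W = (242 - 1.5Q)q_W - (51q_W). Setting ∂π_W/∂q_W = 0: 191 - 3q_W - (3/2)(q_X) = 0.
Xenon's first-order condition: 215 - 3q_X - (3/2)(q_W) = 0.
Rearranging gives the reaction functions q_W = (191 - (3/2)q_X)/3 and q_X = (215 - (3/2)q_W)/3.
Substituting one into the other gives q_W = 334/9 and q_X = 478/9.
Total output Q = 334/9 + 478/9 = 812/9.

90.22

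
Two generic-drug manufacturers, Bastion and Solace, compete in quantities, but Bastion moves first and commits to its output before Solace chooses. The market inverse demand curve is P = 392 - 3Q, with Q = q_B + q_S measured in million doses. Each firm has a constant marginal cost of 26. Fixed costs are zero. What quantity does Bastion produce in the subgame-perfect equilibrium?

Solve by backward induction. Given q_B, the follower Solace maximises π_S = (392 - 3q_B - 3q_S)q_S - 26q_S.
Setting the follower's marginal profit to zero, 366 - 3q_B - 6q_S = 0, i.e. q_S = (366 - 3q_B)/6.
The leader anticipates this reaction. Substituting into P = 392 - 3Q gives P = 209 - (3/2)q_B, so π_B = (209 - (3/2)q_B)q_B - 26q_B.
Maximising: ∂π_B/∂q_B = 183 - 3q_B = 0, giving q_B = 61.
Then q_S = (366 - 3·61)/6 = 61/2.

61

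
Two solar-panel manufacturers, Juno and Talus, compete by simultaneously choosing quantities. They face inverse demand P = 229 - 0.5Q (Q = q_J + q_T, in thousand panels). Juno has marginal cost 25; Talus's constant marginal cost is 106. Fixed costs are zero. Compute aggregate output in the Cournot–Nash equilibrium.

Juno's profit: π_J = (229 - 0.5Q)q_J - (25q_J). Setting ∂π_J/∂q_J = 0: 204 - q_J - (1/2)(q_T) = 0.
Talus's first-order condition: 123 - q_T - (1/2)(q_J) = 0.
So q_J = (204 - (1/2)q_T) and q_T = (123 - (1/2)q_J).
Substituting one into the other gives q_J = 190 and q_T = 28.
Total output Q = 190 + 28 = 218.

218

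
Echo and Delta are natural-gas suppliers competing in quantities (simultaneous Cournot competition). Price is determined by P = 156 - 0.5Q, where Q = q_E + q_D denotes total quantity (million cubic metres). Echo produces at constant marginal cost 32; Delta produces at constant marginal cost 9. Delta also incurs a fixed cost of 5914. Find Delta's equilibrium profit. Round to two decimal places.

Echo's profit: π_E = (156 - 0.5Q)q_E - (32q_E). Setting ∂π_E/∂q_E = 0: 124 - q_E - (1/2)(q_D) = 0.
Delta's profit: π_D = (156 - 0.5Q)q_D - (9q_D). Setting ∂π_D/∂q_D = 0: 147 - q_D - (1/2)(q_E) = 0.
Best responses: q_E = (124 - (1/2)q_D), q_D = (147 - (1/2)q_E).
Substituting one into the other gives q_E = 202/3 and q_D = 340/3.
Price P = 156 - (1/2)·(542/3) = 197/3.
Delta's profit: (197/3 - 9)·(340/3) - 5914 = 508.2222.

508.22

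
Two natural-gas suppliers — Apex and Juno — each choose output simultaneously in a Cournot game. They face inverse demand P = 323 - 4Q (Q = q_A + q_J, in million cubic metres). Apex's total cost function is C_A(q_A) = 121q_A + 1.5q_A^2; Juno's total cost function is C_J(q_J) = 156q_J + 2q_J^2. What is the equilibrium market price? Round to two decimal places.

226.97

Apex's profit: π_A = (323 - 4Q)q_A - (121q_A + (3/2)q_A²). Setting ∂π_A/∂q_A = 0: 202 - 11q_A - 4(q_J) = 0.
Juno's profit: π_J = (323 - 4Q)q_J - (156q_J + 2q_J²). Setting ∂π_J/∂q_J = 0: 167 - 12q_J - 4(q_A) = 0.
Rearranging gives the reaction functions q_A = (202 - 4q_J)/11 and q_J = (167 - 4q_A)/12.
Solving the pair: q_A = 439/29, q_J = 1029/116.
Total output Q = 24.0086, so price P = 323 - 4·24.0086 = 226.9655.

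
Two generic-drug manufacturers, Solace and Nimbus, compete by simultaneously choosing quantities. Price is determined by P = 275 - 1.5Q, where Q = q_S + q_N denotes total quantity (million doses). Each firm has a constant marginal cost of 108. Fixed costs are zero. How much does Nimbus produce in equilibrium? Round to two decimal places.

37.11

Each firm earns π_i = (275 - 1.5Q)q_i - 108q_i.
First-order condition (treating rivals' output as given): 167 - 3q_i - (3/2)q_j = 0.
By symmetry each firm produces the same amount; substituting q_j = q_i yields q_i = 167/(9/2) = 334/9.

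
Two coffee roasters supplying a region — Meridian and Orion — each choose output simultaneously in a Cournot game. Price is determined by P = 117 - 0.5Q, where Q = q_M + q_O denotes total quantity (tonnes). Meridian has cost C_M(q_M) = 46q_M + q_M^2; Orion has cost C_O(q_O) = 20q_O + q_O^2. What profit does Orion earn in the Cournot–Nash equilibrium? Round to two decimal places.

Meridian's profit: π_M = (117 - 0.5Q)q_M - (46q_M + q_M²). Setting ∂π_M/∂q_M = 0: 71 - 3q_M - (1/2)(q_O) = 0.
Orion's profit: π_O = (117 - 0.5Q)q_O - (20q_O + q_O²). Setting ∂π_O/∂q_O = 0: 97 - 3q_O - (1/2)(q_M) = 0.
Best responses: q_M = (71 - (1/2)q_O)/3, q_O = (97 - (1/2)q_M)/3.
Solving the pair: q_M = 94/5, q_O = 146/5.
Price P = 117 - (1/2)·48 = 93.
Orion's profit: 93·(146/5) - 20·(146/5) - (146/5)² = 1278.9600.

1278.96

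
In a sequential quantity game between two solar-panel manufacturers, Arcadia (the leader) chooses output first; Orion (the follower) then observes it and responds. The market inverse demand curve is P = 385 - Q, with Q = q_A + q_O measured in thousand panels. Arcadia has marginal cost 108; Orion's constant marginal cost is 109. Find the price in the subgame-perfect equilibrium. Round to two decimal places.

The follower Orion best-responds to any q_A: π_O = (385 - Q)q_O - 109q_O.
∂π_O/∂q_O = 276 - q_A - 2q_O = 0 gives the reaction function q_O = (276 - q_A)/2.
Arcadia substitutes q_O(q_A) into its own profit: π_A = q_A(385 - q_A - (276 - q_A)/2) - 108q_A = (247 - (1/2)q_A)q_A - 108q_A.
Leader FOC: 139 - q_A = 0, so q_A = 139.
Then q_O = (276 - 139)/2 = 137/2.
Total output Q = 415/2, so price P = 385 - 415/2 = 355/2.

177.50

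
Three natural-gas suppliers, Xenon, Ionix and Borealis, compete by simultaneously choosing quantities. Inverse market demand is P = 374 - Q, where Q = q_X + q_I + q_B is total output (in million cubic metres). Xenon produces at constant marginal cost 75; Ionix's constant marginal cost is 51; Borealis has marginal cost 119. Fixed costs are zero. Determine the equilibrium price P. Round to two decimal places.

Xenon's profit: π_X = (374 - Q)q_X - (75q_X). Setting ∂π_X/∂q_X = 0: 299 - 2q_X - (q_I + q_B) = 0.
Ionix's first-order condition: 323 - 2q_I - (q_X + q_B) = 0.
Borealis's first-order condition: 255 - 2q_B - (q_X + q_I) = 0.
Summing all 3 equations gives 877 − 4Q = 0, hence Q = 877/4.
Back-substituting: q_X = (299 − 877/4) = 319/4, q_I = (323 − 877/4) = 415/4, q_B = (255 − 877/4) = 143/4.
Total output Q = 877/4, so price P = 374 - 877/4 = 619/4.

154.75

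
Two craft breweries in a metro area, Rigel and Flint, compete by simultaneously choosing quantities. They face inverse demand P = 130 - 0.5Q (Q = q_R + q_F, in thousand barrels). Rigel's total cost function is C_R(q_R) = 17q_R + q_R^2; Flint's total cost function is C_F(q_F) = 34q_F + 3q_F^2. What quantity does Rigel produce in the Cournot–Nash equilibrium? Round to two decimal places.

35.81

Rigel's profit: π_R = (130 - 0.5Q)q_R - (17q_R + q_R²). Setting ∂π_R/∂q_R = 0: 113 - 3q_R - (1/2)(q_F) = 0.
Flint's first-order condition: 96 - 7q_F - (1/2)(q_R) = 0.
Rearranging gives the reaction functions q_R = (113 - (1/2)q_F)/3 and q_F = (96 - (1/2)q_R)/7.
Substituting one into the other gives q_R = 35.8072 and q_F = 926/83.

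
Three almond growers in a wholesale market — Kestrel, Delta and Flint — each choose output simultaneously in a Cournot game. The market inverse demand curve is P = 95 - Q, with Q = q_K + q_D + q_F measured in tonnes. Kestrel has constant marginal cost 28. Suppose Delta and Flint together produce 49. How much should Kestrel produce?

9

With rivals' combined output fixed at 49, Kestrel's profit is π_K = (95 - 49 - q_K)q_K - (28q_K) = (46 - q_K)q_K - (28q_K).
∂π_K/∂q_K = 18 - 2q_K = 0, so q_K = 9.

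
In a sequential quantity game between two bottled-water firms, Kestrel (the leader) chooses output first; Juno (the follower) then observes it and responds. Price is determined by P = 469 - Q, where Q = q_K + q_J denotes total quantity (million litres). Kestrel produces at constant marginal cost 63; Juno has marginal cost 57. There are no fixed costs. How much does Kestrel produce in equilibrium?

Solve by backward induction. Given q_K, the follower Juno maximises π_J = (469 - q_K - q_J)q_J - 57q_J.
Setting the follower's marginal profit to zero, 412 - q_K - 2q_J = 0, i.e. q_J = (412 - q_K)/2.
The leader anticipates this reaction. Substituting into P = 469 - Q gives P = 263 - (1/2)q_K, so π_K = (263 - (1/2)q_K)q_K - 63q_K.
The leader's first-order condition 200 - q_K = 0 yields q_K = 200.
Then q_J = (412 - 200)/2 = 106.

200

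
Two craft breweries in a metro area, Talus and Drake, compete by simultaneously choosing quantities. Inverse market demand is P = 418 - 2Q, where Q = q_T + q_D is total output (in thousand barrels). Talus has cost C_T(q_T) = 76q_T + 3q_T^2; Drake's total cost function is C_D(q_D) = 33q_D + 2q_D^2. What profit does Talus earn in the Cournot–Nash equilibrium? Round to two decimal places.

Talus's profit: π_T = (418 - 2Q)q_T - (76q_T + 3q_T²). Setting ∂π_T/∂q_T = 0: 342 - 10q_T - 2(q_D) = 0.
Drake's profit: π_D = (418 - 2Q)q_D - (33q_D + 2q_D²). Setting ∂π_D/∂q_D = 0: 385 - 8q_D - 2(q_T) = 0.
Best responses: q_T = (342 - 2q_D)/10, q_D = (385 - 2q_T)/8.
Substituting one into the other gives q_T = 983/38 and q_D = 1583/38.
Price P = 418 - 2·(1283/19) = 282.9474.
Talus's profit: 282.9474·(983/38) - 76·(983/38) - 3(983/38)² = 3345.8760.

3345.88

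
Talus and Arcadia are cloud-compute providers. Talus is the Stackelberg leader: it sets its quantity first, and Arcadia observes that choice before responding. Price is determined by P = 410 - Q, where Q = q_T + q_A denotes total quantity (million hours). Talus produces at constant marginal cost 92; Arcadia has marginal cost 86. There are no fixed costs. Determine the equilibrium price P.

170

Solve by backward induction. Given q_T, the follower Arcadia maximises π_A = (410 - q_T - q_A)q_A - 86q_A.
Setting the follower's marginal profit to zero, 324 - q_T - 2q_A = 0, i.e. q_A = (324 - q_T)/2.
The leader anticipates this reaction. Substituting into P = 410 - Q gives P = 248 - (1/2)q_T, so π_T = (248 - (1/2)q_T)q_T - 92q_T.
Maximising: ∂π_T/∂q_T = 156 - q_T = 0, giving q_T = 156.
Then q_A = (324 - 156)/2 = 84.
Total output Q = 240, so price P = 410 - 240 = 170.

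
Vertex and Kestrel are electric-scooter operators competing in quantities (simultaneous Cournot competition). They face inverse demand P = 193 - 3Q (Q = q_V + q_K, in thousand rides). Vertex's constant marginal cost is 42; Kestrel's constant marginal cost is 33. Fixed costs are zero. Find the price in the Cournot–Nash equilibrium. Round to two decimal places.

89.33

Vertex's profit: π_V = (193 - 3Q)q_V - (42q_V). Setting ∂π_V/∂q_V = 0: 151 - 6q_V - 3(q_K) = 0.
Kestrel's first-order condition: 160 - 6q_K - 3(q_V) = 0.
Rearranging gives the reaction functions q_V = (151 - 3q_K)/6 and q_K = (160 - 3q_V)/6.
Substituting one into the other gives q_V = 142/9 and q_K = 169/9.
Total output Q = 311/9, so price P = 193 - 3·(311/9) = 268/3.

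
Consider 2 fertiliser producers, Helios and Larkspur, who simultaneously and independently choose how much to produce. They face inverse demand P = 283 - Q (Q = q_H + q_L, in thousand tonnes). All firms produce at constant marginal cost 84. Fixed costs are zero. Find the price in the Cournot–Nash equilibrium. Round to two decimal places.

150.33

A representative firm's profit is π_i = q_i(283 - Q) - 84q_i.
Setting ∂π_i/∂q_i = 0 with rivals' quantities fixed: 199 - 2q_i - q_j = 0.
By symmetry each firm produces the same amount; substituting q_j = q_i yields q_i = 199/3.
Total output Q = 398/3, so price P = 283 - 398/3 = 451/3.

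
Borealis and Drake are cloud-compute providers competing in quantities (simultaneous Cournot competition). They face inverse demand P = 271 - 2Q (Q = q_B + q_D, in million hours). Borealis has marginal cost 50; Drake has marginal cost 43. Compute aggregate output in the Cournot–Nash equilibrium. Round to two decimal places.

74.83

Borealis's profit: π_B = (271 - 2Q)q_B - (50q_B). Setting ∂π_B/∂q_B = 0: 221 - 4q_B - 2(q_D) = 0.
Drake's profit: π_D = (271 - 2Q)q_D - (43q_D). Setting ∂π_D/∂q_D = 0: 228 - 4q_D - 2(q_B) = 0.
Best responses: q_B = (221 - 2q_D)/4, q_D = (228 - 2q_B)/4.
Solving the pair: q_B = 107/3, q_D = 235/6.
Total output Q = 107/3 + 235/6 = 449/6.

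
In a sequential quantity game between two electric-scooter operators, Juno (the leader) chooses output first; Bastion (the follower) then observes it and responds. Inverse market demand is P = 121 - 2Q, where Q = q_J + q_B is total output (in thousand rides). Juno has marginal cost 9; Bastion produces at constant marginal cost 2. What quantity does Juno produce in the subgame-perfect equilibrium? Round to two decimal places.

26.25

The follower Bastion best-responds to any q_J: π_B = (121 - 2Q)q_B - 2q_B.
∂π_B/∂q_B = 119 - 2q_J - 4q_B = 0 gives the reaction function q_B = (119 - 2q_J)/4.
The leader anticipates this reaction. Substituting into P = 121 - 2Q gives P = 123/2 - q_J, so π_J = (123/2 - q_J)q_J - 9q_J.
The leader's first-order condition 105/2 - 2q_J = 0 yields q_J = 105/4.
Then q_B = (119 - 2·(105/4))/4 = 133/8.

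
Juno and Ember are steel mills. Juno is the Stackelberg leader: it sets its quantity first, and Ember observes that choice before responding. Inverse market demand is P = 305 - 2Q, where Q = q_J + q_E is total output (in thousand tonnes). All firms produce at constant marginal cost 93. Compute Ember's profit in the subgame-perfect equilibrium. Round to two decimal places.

1404.50

Solve by backward induction. Given q_J, the follower Ember maximises π_E = (305 - 2q_J - 2q_E)q_E - 93q_E.
∂π_E/∂q_E = 212 - 2q_J - 4q_E = 0 gives the reaction function q_E = (212 - 2q_J)/4.
The leader anticipates this reaction. Substituting into P = 305 - 2Q gives P = 199 - q_J, so π_J = (199 - q_J)q_J - 93q_J.
Leader FOC: 106 - 2q_J = 0, so q_J = 53.
Then q_E = (212 - 2·53)/4 = 53/2.
Price P = 305 - 2·(159/2) = 146.
Ember's profit: (146 - 93)·(53/2) = 1404.5000.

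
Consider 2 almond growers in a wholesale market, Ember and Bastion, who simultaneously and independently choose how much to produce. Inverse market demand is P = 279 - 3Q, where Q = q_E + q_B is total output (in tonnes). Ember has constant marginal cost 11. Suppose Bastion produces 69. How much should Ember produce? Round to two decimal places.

10.17

With the rival's output fixed at 69, Ember's profit is π_E = (279 - 3·69 - 3q_E)q_E - (11q_E) = (72 - 3q_E)q_E - (11q_E).
∂π_E/∂q_E = 61 - 6q_E = 0, so q_E = 61/6.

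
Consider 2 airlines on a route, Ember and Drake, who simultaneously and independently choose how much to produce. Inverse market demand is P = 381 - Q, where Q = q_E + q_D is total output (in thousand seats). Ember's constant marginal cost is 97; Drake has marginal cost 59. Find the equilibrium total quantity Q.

Ember's profit: π_E = (381 - Q)q_E - (97q_E). Setting ∂π_E/∂q_E = 0: 284 - 2q_E - (q_D) = 0.
Drake's profit: π_D = (381 - Q)q_D - (59q_D). Setting ∂π_D/∂q_D = 0: 322 - 2q_D - (q_E) = 0.
So q_E = (284 - q_D)/2 and q_D = (322 - q_E)/2.
Substituting one into the other gives q_E = 82 and q_D = 120.
Total output Q = 82 + 120 = 202.

202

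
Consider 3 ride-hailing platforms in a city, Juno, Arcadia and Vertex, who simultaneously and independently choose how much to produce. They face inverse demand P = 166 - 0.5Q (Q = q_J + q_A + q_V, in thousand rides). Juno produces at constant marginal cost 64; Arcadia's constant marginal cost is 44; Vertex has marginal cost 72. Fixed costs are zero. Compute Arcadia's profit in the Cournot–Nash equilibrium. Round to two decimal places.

Juno's profit: π_J = (166 - 0.5Q)q_J - (64q_J). Setting ∂π_J/∂q_J = 0: 102 - q_J - (1/2)(q_A + q_V) = 0.
Arcadia's profit: π_A = (166 - 0.5Q)q_A - (44q_A). Setting ∂π_A/∂q_A = 0: 122 - q_A - (1/2)(q_J + q_V) = 0.
Vertex's profit: π_V = (166 - 0.5Q)q_V - (72q_V). Setting ∂π_V/∂q_V = 0: 94 - q_V - (1/2)(q_J + q_A) = 0.
Adding the 3 first-order conditions: 318 − 2Q = 0, so Q = 159.
Back-substituting: q_J = (102 − 159/2)/(1/2) = 45, q_A = (122 − 159/2)/(1/2) = 85, q_V = (94 − 159/2)/(1/2) = 29.
Price P = 166 - (1/2)·159 = 173/2.
Arcadia's profit: (173/2 - 44)·85 = 3612.5000.

3612.50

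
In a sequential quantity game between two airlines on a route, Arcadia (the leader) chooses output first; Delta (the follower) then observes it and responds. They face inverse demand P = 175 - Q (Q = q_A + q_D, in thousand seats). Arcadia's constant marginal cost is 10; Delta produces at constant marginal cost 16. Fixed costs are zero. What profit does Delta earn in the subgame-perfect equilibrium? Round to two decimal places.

The follower Delta best-responds to any q_A: π_D = (175 - Q)q_D - 16q_D.
Follower FOC: 159 - q_A - 2q_D = 0, so q_D(q_A) = (159 - q_A)/2.
The leader anticipates this reaction. Substituting into P = 175 - Q gives P = 191/2 - (1/2)q_A, so π_A = (191/2 - (1/2)q_A)q_A - 10q_A.
The leader's first-order condition 171/2 - q_A = 0 yields q_A = 171/2.
Then q_D = (159 - 171/2)/2 = 147/4.
Price P = 175 - 489/4 = 211/4.
Delta's profit: (211/4 - 16)·(147/4) = 1350.5625.

1350.56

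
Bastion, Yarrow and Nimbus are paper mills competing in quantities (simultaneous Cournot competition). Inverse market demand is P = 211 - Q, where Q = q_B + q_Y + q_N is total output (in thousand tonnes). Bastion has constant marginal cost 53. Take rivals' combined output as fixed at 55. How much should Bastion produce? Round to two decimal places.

With rivals' combined output fixed at 55, Bastion's profit is π_B = (211 - 55 - q_B)q_B - (53q_B) = (156 - q_B)q_B - (53q_B).
∂π_B/∂q_B = 103 - 2q_B = 0, so q_B = 103/2.

51.50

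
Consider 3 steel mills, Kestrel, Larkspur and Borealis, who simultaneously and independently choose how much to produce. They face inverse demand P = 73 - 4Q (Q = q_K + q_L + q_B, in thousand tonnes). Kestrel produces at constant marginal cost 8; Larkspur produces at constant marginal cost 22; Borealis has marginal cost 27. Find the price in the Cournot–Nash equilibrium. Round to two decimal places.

Kestrel's profit: π_K = (73 - 4Q)q_K - (8q_K). Setting ∂π_K/∂q_K = 0: 65 - 8q_K - 4(q_L + q_B) = 0.
Larkspur's profit: π_L = (73 - 4Q)q_L - (22q_L). Setting ∂π_L/∂q_L = 0: 51 - 8q_L - 4(q_K + q_B) = 0.
Borealis's first-order condition: 46 - 8q_B - 4(q_K + q_L) = 0.
Adding the 3 conditions: 162 − 8Q − 8Q = 0, i.e. Q = 81/8.
Back-substituting: q_K = (65 − 81/2)/4 = 49/8, q_L = (51 − 81/2)/4 = 21/8, q_B = (46 − 81/2)/4 = 11/8.
Total output Q = 81/8, so price P = 73 - 4·(81/8) = 65/2.

32.50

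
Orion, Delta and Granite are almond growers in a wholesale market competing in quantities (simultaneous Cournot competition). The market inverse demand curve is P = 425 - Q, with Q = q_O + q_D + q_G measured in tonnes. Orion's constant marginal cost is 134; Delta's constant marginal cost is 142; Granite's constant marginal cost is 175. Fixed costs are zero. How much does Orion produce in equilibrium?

85

Orion's profit: π_O = (425 - Q)q_O - (134q_O). Setting ∂π_O/∂q_O = 0: 291 - 2q_O - (q_D + q_G) = 0.
Delta's profit: π_D = (425 - Q)q_D - (142q_D). Setting ∂π_D/∂q_D = 0: 283 - 2q_D - (q_O + q_G) = 0.
Granite's profit: π_G = (425 - Q)q_G - (175q_G). Setting ∂π_G/∂q_G = 0: 250 - 2q_G - (q_O + q_D) = 0.
Adding the 3 conditions: 824 − 2Q − 2Q = 0, i.e. Q = 206.
Back-substituting: q_O = (291 − 206) = 85, q_D = (283 − 206) = 77, q_G = (250 − 206) = 44.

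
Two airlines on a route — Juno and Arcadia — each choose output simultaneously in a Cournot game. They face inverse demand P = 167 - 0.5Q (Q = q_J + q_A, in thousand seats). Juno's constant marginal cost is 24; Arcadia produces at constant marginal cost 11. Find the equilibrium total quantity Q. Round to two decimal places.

199.33

Juno's profit: π_J = (167 - 0.5Q)q_J - (24q_J). Setting ∂π_J/∂q_J = 0: 143 - q_J - (1/2)(q_A) = 0.
Arcadia's first-order condition: 156 - q_A - (1/2)(q_J) = 0.
Rearranging gives the reaction functions q_J = (143 - (1/2)q_A) and q_A = (156 - (1/2)q_J).
Solving the pair: q_J = 260/3, q_A = 338/3.
Total output Q = 260/3 + 338/3 = 598/3.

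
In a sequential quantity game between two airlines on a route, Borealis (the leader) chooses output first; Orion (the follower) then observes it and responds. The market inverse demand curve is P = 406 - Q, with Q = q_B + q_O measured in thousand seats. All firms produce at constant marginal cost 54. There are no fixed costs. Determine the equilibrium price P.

The follower Orion best-responds to any q_B: π_O = (406 - Q)q_O - 54q_O.
Follower FOC: 352 - q_B - 2q_O = 0, so q_O(q_B) = (352 - q_B)/2.
The leader anticipates this reaction. Substituting into P = 406 - Q gives P = 230 - (1/2)q_B, so π_B = (230 - (1/2)q_B)q_B - 54q_B.
The leader's first-order condition 176 - q_B = 0 yields q_B = 176.
Then q_O = (352 - 176)/2 = 88.
Total output Q = 264, so price P = 406 - 264 = 142.

142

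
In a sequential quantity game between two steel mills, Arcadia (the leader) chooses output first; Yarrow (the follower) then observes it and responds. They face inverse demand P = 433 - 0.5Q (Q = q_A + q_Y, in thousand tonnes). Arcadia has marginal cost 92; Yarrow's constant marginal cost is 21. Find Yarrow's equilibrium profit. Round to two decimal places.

The follower Yarrow best-responds to any q_A: π_Y = (433 - 0.5Q)q_Y - 21q_Y.
∂π_Y/∂q_Y = 412 - (1/2)q_A - q_Y = 0 gives the reaction function q_Y = (412 - (1/2)q_A).
The leader anticipates this reaction. Substituting into P = 433 - 0.5Q gives P = 227 - (1/4)q_A, so π_A = (227 - (1/4)q_A)q_A - 92q_A.
The leader's first-order condition 135 - (1/2)q_A = 0 yields q_A = 270.
Then q_Y = (412 - (1/2)·270) = 277.
Price P = 433 - (1/2)·547 = 319/2.
Yarrow's profit: (319/2 - 21)·277 = 38364.5000.

38364.50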